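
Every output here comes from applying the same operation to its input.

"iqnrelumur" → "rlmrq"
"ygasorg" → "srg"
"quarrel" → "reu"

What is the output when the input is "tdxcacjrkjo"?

The rule is to keep every other character starting from the second (positions 2nd, 4th, 6th, ...), then move the first character to the end.
For "tdxcacjrkjo", step one produces "dccrj"; step two turns that into "ccrjd".

ccrjd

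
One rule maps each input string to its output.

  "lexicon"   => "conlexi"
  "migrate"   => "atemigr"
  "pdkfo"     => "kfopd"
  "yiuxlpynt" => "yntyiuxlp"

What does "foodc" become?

odcfo

Rule — move the last 3 characters to the front (rotate right by 3).
"foodc" → "odcfo".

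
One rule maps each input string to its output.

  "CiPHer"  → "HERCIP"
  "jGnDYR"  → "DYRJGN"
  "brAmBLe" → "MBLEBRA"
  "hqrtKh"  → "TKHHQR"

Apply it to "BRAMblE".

The pattern: move the first 3 characters to the end (rotate left by 3), then convert every letter to uppercase.
For "BRAMblE" the result is "MBLEBRA".

MBLEBRA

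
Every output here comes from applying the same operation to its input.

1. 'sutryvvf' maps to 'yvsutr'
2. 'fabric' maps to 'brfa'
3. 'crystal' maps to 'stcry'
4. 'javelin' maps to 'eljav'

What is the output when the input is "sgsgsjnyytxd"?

ytsgsgsjny

The rule is to delete the last 2 characters, then move the last 2 characters to the front (rotate right by 2).
For "sgsgsjnyytxd", step one produces "sgsgsjnyyt"; step two turns that into "ytsgsgsjny".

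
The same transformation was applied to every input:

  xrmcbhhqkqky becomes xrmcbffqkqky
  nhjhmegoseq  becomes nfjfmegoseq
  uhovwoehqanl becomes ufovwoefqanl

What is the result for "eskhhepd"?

Looking at the pairs, the operation is to replace every "h" with "f".
So "eskhhepd" becomes "eskffepd".

eskffepd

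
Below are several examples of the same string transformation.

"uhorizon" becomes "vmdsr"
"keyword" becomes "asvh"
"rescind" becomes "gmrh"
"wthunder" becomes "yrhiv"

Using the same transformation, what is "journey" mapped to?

vric

The transformation: delete the first 3 characters, then shift every letter 4 places forward in the alphabet (wrapping around).
For "journey", step one produces "rney"; step two turns that into "vric".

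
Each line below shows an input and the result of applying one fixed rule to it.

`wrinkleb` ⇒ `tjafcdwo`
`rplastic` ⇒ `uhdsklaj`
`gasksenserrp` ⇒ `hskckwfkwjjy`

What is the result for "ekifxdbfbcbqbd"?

The pattern: shift every letter 8 places backward in the alphabet (wrapping around), then swap the first and last characters.
On "ekifxdbfbcbqbd" that produces "vcaxpvtxtutitw".

vcaxpvtxtutitw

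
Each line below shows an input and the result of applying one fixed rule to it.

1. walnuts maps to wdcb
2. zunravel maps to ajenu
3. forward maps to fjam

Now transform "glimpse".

vybn

Rule — shift every letter 9 places forward in the alphabet (wrapping around), then delete the first 3 characters.
"glimpse" → "purvybn" → "vybn".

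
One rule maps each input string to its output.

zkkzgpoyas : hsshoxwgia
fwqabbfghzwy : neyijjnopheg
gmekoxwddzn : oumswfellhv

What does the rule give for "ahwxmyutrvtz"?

ipefugcbzdbh

In each case the input is transformed by: shift every letter 8 places forward in the alphabet (wrapping around).
For "ahwxmyutrvtz" the result is "ipefugcbzdbh".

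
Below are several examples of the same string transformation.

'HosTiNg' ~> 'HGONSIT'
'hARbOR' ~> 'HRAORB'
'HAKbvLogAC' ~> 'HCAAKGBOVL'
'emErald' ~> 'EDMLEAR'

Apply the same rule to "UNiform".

UMNRIOF

In each case the input is transformed by: take characters alternately from the front and the back (1st, last, 2nd, 2nd-last, ...), then convert every letter to uppercase.
Applying both steps to "UNiform": "UmNriof", then "UMNRIOF".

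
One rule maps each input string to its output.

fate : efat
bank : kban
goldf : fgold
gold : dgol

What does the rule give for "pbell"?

What's happening: move the last character to the front.
For "pbell" the result is "lpbel".

lpbel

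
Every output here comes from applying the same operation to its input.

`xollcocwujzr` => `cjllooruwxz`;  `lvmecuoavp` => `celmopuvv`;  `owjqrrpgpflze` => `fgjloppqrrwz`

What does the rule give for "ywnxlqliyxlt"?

lllnqtwxxyy

What's happening: sort the characters into alphabetical order, then delete the first character.
Working it through for "ywnxlqliyxlt": intermediate "illlnqtwxxyy", final "lllnqtwxxyy".
(Check on "lvmecuoavp": → "acelmopuvv" → "celmopuvv" ✓)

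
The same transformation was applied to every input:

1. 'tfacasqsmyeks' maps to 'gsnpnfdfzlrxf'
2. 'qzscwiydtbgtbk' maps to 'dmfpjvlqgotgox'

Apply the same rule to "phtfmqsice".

cugszdfvpr

Looking at the pairs, the operation is to shift every letter 13 places forward in the alphabet (wrapping around) — i.e. ROT13.
Applying that to "phtfmqsice" gives "cugszdfvpr".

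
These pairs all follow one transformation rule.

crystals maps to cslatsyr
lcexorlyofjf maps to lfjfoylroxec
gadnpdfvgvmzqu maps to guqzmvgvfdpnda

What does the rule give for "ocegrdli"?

Each output is the input with this applied: move the first character to the end, then reverse the string.
Starting from "ocegrdli": after the first operation, "cegrdlio"; after the second, "oildrgec".

oildrgec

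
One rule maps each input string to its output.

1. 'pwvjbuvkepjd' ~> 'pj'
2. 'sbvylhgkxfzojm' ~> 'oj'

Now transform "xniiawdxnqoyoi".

Rule — move the last character to the front, then keep only the last 2 characters.
Starting from "xniiawdxnqoyoi": after the first operation, "ixniiawdxnqoyo"; after the second, "yo".
(Check on "sbvylhgkxfzojm": → "msbvylhgkxfzoj" → "oj" ✓)

yo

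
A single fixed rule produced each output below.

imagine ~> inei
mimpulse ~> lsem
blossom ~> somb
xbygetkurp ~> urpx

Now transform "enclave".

In each case the input is transformed by: move the first character to the end, then keep only the last 4 characters.
For "enclave", step one produces "nclavee"; step two turns that into "avee".
(Check on "imagine": → "maginei" → "inei" ✓)

avee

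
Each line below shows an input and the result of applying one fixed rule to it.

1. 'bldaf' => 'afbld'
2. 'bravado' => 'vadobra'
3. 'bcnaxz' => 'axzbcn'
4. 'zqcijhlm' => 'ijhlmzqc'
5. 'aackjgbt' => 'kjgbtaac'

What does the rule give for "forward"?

The rule is to move the first 3 characters to the end (rotate left by 3).
For "forward" the result is "wardfor".

wardfor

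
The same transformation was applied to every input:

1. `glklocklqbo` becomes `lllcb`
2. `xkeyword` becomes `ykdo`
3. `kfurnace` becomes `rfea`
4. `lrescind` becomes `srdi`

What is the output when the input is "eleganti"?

glin

Looking at the pairs, the operation is to keep every other character starting from the second (positions 2nd, 4th, 6th, ...), then swap each adjacent pair of characters (1↔2, 3↔4, ...).
On "eleganti": the first step gives "lgni", and the second then gives "glin".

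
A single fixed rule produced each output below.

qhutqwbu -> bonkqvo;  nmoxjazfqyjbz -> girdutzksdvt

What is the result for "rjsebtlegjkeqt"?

The pattern: delete the first character, then shift every letter 6 places backward in the alphabet (wrapping around).
"rjsebtlegjkeqt" → "jsebtlegjkeqt" → "dmyvnfyadeykn".

dmyvnfyadeykn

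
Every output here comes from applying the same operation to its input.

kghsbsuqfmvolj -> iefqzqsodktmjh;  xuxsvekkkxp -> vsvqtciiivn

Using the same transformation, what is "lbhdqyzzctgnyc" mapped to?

jzfbowxxarelwa

What's happening: shift every letter 2 places backward in the alphabet (wrapping around).
Doing the same to "lbhdqyzzctgnyc": "jzfbowxxarelwa".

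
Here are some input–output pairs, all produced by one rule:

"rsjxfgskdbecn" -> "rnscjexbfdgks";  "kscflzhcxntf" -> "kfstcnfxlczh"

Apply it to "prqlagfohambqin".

pnriqqlbamgafho

In each case the input is transformed by: take characters alternately from the front and the back (1st, last, 2nd, 2nd-last, ...).
Doing the same to "prqlagfohambqin": "pnriqqlbamgafho".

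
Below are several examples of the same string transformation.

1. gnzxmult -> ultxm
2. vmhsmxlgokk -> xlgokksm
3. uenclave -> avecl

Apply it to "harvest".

In each case the input is transformed by: delete the first 3 characters, then move the first 2 characters to the end (rotate left by 2).
Applying both steps to "harvest": "vest", then "stve".

stve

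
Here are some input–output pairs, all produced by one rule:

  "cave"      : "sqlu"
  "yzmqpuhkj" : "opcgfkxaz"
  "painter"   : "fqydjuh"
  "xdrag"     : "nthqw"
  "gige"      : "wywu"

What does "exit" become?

What's happening: shift every letter 10 places backward in the alphabet (wrapping around).
Applying that to "exit" gives "unyj".

unyj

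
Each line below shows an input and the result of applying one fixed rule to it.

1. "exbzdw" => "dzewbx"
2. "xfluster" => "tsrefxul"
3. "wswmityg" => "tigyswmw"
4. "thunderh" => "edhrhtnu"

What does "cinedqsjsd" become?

The pattern: swap the front and back halves of the string, then swap each adjacent pair of characters (1↔2, 3↔4, ...).
For "cinedqsjsd" the result is "sqsjcdnide".

sqsjcdnide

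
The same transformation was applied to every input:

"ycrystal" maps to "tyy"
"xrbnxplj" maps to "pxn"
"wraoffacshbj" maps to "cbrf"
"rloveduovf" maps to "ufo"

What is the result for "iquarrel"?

Rule — swap the front and back halves of the string, then keep one character in every 3, starting at position 2 (positions 2nd, 5th, 8th, ...).
Applying both steps to "iquarrel": "rreliqua", then "ria".

ria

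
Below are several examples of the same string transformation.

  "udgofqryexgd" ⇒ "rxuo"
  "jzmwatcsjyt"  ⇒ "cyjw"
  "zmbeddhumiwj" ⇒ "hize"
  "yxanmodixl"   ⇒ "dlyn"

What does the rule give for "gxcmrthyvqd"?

hqgm

The rule is to keep one character in every 3, starting at position 1 (positions 1st, 4th, 7th, ...), then move the last 2 characters to the front (rotate right by 2).
Starting from "gxcmrthyvqd": after the first operation, "gmhq"; after the second, "hqgm".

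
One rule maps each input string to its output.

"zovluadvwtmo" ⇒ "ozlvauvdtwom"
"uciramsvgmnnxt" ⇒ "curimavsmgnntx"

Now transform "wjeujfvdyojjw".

The rule is to swap each adjacent pair of characters (1↔2, 3↔4, ...).
So "wjeujfvdyojjw" becomes "jwuefjdvoyjjw".

jwuefjdvoyjjw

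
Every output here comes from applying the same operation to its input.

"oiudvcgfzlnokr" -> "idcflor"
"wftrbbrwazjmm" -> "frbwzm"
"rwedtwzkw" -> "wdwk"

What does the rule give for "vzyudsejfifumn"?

The pattern: keep every other character starting from the second (positions 2nd, 4th, 6th, ...).
"vzyudsejfifumn" → "zusjiun".

zusjiun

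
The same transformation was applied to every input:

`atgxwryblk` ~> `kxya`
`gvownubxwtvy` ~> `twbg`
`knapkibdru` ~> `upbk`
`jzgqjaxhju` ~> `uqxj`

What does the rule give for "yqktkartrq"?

Each output is the input with this applied: keep one character in every 3, starting at position 1 (positions 1st, 4th, 7th, ...), then swap the first and last characters.
Starting from "yqktkartrq": after the first operation, "ytrq"; after the second, "qtry".
(Check on "knapkibdru": → "kpbu" → "upbk" ✓)

qtry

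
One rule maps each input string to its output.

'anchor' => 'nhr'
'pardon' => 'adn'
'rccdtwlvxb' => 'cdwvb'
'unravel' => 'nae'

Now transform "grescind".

Looking at the pairs, the operation is to keep every other character starting from the second (positions 2nd, 4th, 6th, ...).
Applying that to "grescind" gives "rsid".

rsid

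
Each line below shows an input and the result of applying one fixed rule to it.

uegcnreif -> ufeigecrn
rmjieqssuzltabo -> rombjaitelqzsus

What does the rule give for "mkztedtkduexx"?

mxkxzetueddkt

In each case the input is transformed by: take characters alternately from the front and the back (1st, last, 2nd, 2nd-last, ...).
So "mkztedtkduexx" becomes "mxkxzetueddkt".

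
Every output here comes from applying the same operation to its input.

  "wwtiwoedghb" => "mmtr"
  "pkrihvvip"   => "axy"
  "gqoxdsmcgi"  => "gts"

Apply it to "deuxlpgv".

Rule — shift every letter 10 places backward in the alphabet (wrapping around), then keep one character in every 3, starting at position 2 (positions 2nd, 5th, 8th, ...).
Working it through for "deuxlpgv": intermediate "tuknbfwl", final "ubl".

ubl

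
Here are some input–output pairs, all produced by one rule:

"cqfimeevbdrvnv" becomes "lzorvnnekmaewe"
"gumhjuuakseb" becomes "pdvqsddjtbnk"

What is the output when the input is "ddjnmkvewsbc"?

The rule is to shift every letter 9 places forward in the alphabet (wrapping around).
Applying that to "ddjnmkvewsbc" gives "mmswvtenfbkl".

mmswvtenfbkl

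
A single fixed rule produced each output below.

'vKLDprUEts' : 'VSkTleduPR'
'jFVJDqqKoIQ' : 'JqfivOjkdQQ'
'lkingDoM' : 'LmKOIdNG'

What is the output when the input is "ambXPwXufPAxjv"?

Each output is the input with this applied: flip the case of every letter, then take characters alternately from the front and the back (1st, last, 2nd, 2nd-last, ...).
"ambXPwXufPAxjv" → "AMBxpWxUFpaXJV" → "AVMJBXxappWFxU".

AVMJBXxappWFxU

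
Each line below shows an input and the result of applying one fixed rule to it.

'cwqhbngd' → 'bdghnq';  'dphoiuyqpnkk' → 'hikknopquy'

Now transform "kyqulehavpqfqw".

What's happening: delete the first 2 characters, then sort the characters into alphabetical order.
Applying both steps to "kyqulehavpqfqw": "qulehavpqfqw", then "aefhlpqqquvw".

aefhlpqqquvw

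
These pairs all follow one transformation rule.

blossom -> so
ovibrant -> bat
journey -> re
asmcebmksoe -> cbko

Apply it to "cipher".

hr

Looking at the pairs, the operation is to keep every other character starting from the second (positions 2nd, 4th, 6th, ...), then delete the first character.
Working it through for "cipher": intermediate "ihr", final "hr".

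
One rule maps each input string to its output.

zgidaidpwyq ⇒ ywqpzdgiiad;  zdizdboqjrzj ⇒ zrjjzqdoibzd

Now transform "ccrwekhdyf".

ydfhckcerw

Each output is the input with this applied: move the last 2 characters to the front (rotate right by 2), then take characters alternately from the front and the back (1st, last, 2nd, 2nd-last, ...).
For "ccrwekhdyf", step one produces "yfccrwekhd"; step two turns that into "ydfhckcerw".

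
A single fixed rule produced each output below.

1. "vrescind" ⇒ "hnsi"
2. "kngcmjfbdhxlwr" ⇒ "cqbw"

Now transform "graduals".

zfqx

In each case the input is transformed by: shift every letter 5 places forward in the alphabet (wrapping around), then keep only the last 4 characters.
Applying both steps to "graduals": "lwfizfqx", then "zfqx".
(Check on "kngcmjfbdhxlwr": → "pslhrokgimcqbw" → "cqbw" ✓)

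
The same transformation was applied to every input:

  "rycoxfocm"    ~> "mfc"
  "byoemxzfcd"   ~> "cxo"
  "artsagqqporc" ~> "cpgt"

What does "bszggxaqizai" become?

iixz

The rule is to keep one character in every 3, starting at position 3 (positions 3rd, 6th, 9th, ...), then reverse the string.
Working it through for "bszggxaqizai": intermediate "zxii", final "iixz".
(Check on "rycoxfocm": → "cfm" → "mfc" ✓)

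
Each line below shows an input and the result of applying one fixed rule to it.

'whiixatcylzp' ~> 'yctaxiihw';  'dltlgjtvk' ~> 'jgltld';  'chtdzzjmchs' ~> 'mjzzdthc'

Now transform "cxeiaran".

Each output is the input with this applied: reverse the string, then delete the first 3 characters.
Applying both steps to "cxeiaran": "naraiexc", then "aiexc".

aiexc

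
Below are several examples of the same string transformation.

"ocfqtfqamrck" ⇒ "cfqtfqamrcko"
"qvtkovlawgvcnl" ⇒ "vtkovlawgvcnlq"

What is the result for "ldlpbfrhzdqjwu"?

dlpbfrhzdqjwul

What's happening: move the first character to the end.
"ldlpbfrhzdqjwu" → "dlpbfrhzdqjwul".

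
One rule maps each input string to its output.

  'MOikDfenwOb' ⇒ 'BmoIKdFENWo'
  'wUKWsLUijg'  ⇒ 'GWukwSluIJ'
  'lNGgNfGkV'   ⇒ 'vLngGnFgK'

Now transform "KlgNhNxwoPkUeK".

The rule is to flip the case of every letter, then move the last character to the front.
Working it through for "KlgNhNxwoPkUeK": intermediate "kLGnHnXWOpKuEk", final "kkLGnHnXWOpKuE".

kkLGnHnXWOpKuE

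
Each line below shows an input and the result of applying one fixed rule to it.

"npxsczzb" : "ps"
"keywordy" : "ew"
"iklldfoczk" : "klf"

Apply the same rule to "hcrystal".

Looking at the pairs, the operation is to delete the last 3 characters, then keep every other character starting from the second (positions 2nd, 4th, 6th, ...).
For "hcrystal" the result is "cy".

cy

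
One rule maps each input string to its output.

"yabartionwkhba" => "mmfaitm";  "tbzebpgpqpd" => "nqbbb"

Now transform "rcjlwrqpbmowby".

oxdbyik

Rule — keep every other character starting from the second (positions 2nd, 4th, 6th, ...), then shift every letter 12 places forward in the alphabet (wrapping around).
So "rcjlwrqpbmowby" becomes "oxdbyik".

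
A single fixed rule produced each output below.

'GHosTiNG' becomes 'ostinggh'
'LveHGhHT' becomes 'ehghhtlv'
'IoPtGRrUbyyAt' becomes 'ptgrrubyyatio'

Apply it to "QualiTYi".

The transformation: move the first 2 characters to the end (rotate left by 2), then convert every letter to lowercase.
So "QualiTYi" becomes "alityiqu".

alityiqu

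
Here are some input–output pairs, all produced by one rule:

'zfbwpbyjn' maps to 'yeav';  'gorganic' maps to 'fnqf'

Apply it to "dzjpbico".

What's happening: shift every letter 1 place backward in the alphabet (wrapping around), then keep only the first 4 characters.
For "dzjpbico", step one produces "cyioahbn"; step two turns that into "cyio".

cyio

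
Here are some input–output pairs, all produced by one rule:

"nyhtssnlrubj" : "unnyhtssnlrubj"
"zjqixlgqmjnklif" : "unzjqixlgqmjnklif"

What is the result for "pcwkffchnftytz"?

unpcwkffchnftytz

Each output is the input with this applied: prepend "un".
On "pcwkffchnftytz" that produces "unpcwkffchnftytz".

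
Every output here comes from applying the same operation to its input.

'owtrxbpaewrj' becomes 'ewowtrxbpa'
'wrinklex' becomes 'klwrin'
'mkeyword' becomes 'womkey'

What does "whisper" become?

The transformation: delete the last 2 characters, then move the last 2 characters to the front (rotate right by 2).
"whisper" → "spwhi".
(Check on "owtrxbpaewrj": → "owtrxbpaew" → "ewowtrxbpa" ✓)

spwhi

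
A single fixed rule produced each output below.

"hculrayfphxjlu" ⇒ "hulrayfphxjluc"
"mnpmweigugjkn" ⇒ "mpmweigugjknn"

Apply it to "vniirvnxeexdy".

The transformation: move the first character to the end, then swap the first and last characters.
For "vniirvnxeexdy", step one produces "niirvnxeexdyv"; step two turns that into "viirvnxeexdyn".

viirvnxeexdyn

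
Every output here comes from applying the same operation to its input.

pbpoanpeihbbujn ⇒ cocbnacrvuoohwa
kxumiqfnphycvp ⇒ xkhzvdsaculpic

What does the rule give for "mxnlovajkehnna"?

Each output is the input with this applied: shift every letter 13 places forward in the alphabet (wrapping around) — i.e. ROT13.
Applying that to "mxnlovajkehnna" gives "zkaybinwxruaan".

zkaybinwxruaan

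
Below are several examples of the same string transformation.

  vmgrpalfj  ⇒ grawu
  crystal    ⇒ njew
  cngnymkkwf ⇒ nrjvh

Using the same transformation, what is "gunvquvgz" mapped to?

Rule — shift every letter 11 places forward in the alphabet (wrapping around), then keep every other character starting from the first (positions 1st, 3rd, 5th, ...).
Applying both steps to "gunvquvgz": "rfygbfgrk", then "rybgk".

rybgk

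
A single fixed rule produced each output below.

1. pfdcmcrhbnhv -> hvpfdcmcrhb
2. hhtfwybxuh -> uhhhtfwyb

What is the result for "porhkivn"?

Looking at the pairs, the operation is to move the last 2 characters to the front (rotate right by 2), then delete the last character.
For "porhkivn" the result is "vnporhk".

vnporhk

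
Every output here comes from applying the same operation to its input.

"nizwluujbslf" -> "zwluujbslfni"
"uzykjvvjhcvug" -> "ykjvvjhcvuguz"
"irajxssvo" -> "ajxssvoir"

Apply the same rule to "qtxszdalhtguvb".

The pattern: move the first 2 characters to the end (rotate left by 2).
For "qtxszdalhtguvb" the result is "xszdalhtguvbqt".

xszdalhtguvbqt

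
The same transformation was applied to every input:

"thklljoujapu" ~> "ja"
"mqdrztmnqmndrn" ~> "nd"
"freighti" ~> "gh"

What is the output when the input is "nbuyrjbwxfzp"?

Rule — move the last 2 characters to the front (rotate right by 2), then keep only the last 2 characters.
On "nbuyrjbwxfzp": the first step gives "zpnbuyrjbwxf", and the second then gives "xf".
(Check on "freighti": → "tifreigh" → "gh" ✓)

xf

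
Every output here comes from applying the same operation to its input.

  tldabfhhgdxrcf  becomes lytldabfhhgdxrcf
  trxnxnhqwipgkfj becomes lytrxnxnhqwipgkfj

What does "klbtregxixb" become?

lyklbtregxixb

The pattern: prepend "ly".
Doing the same to "klbtregxixb": "lyklbtregxixb".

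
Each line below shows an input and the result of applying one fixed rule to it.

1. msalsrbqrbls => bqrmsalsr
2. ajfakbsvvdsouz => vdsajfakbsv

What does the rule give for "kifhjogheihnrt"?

eihkifhjogh

The rule is to delete the last 3 characters, then move the last 3 characters to the front (rotate right by 3).
Applying both steps to "kifhjogheihnrt": "kifhjogheih", then "eihkifhjogh".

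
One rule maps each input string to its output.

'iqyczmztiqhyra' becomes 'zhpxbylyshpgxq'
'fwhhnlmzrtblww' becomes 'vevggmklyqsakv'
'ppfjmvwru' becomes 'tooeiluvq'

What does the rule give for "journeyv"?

uintqmdx

Each output is the input with this applied: shift every letter 1 place backward in the alphabet (wrapping around), then move the last character to the front.
Starting from "journeyv": after the first operation, "intqmdxu"; after the second, "uintqmdx".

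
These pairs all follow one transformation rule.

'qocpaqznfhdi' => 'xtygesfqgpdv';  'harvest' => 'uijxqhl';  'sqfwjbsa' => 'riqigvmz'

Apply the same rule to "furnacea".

Each output is the input with this applied: move the last 3 characters to the front (rotate right by 3), then shift every letter 10 places backward in the alphabet (wrapping around).
Applying that to "furnacea" gives "suqvkhdq".

suqvkhdq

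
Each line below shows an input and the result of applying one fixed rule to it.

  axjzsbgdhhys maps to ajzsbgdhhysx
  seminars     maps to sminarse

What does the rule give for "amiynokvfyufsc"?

The transformation: move the first character to the end, then swap the first and last characters.
On "amiynokvfyufsc": the first step gives "miynokvfyufsca", and the second then gives "aiynokvfyufscm".

aiynokvfyufscm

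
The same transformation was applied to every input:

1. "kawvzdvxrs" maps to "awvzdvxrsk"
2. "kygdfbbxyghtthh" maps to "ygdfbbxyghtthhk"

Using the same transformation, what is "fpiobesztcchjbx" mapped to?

Looking at the pairs, the operation is to move the first character to the end.
Applying that to "fpiobesztcchjbx" gives "piobesztcchjbxf".

piobesztcchjbxf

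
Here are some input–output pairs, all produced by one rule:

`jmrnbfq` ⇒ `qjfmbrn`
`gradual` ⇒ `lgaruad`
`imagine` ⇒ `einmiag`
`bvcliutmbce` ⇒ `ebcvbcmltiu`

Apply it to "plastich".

The rule is to reverse the string, then take characters alternately from the front and the back (1st, last, 2nd, 2nd-last, ...).
Applying both steps to "plastich": "hcitsalp", then "hpcliats".

hpcliats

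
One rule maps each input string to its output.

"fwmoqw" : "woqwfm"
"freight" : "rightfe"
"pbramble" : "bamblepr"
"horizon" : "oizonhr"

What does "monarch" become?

oarchmn

The transformation: move the first 2 characters to the end (rotate left by 2), then swap the first and last characters.
For "monarch", step one produces "narchmo"; step two turns that into "oarchmn".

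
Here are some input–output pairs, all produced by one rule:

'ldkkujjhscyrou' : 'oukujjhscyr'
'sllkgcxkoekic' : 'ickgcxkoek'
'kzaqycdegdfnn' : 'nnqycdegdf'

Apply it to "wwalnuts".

The transformation: delete the first 3 characters, then move the last 2 characters to the front (rotate right by 2).
"wwalnuts" → "lnuts" → "tslnu".

tslnu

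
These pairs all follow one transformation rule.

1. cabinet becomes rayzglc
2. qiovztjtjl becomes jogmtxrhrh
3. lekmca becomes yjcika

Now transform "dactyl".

jbyarw

What's happening: shift every letter 2 places backward in the alphabet (wrapping around), then move the last character to the front.
Applying both steps to "dactyl": "byarwj", then "jbyarw".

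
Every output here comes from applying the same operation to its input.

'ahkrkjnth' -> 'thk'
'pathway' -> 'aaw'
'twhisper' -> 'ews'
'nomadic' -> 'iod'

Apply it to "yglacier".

In each case the input is transformed by: move the last 2 characters to the front (rotate right by 2), then keep one character in every 3, starting at position 1 (positions 1st, 4th, 7th, ...).
Starting from "yglacier": after the first operation, "eryglaci"; after the second, "egc".

egc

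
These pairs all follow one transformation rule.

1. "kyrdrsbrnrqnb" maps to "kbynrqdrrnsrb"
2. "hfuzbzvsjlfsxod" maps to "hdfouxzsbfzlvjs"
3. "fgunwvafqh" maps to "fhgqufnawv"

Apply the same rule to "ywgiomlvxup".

Rule — take characters alternately from the front and the back (1st, last, 2nd, 2nd-last, ...).
So "ywgiomlvxup" becomes "ypwugxivolm".

ypwugxivolm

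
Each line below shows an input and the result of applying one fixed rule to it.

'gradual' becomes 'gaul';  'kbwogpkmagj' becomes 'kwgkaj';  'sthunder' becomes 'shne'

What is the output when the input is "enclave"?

ecae

Looking at the pairs, the operation is to keep every other character starting from the first (positions 1st, 3rd, 5th, ...).
For "enclave" the result is "ecae".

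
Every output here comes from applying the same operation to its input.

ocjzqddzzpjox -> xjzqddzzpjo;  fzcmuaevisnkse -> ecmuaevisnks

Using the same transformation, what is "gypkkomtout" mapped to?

tpkkomtou

Rule — delete the first 2 characters, then move the last character to the front.
On "gypkkomtout": the first step gives "pkkomtout", and the second then gives "tpkkomtou".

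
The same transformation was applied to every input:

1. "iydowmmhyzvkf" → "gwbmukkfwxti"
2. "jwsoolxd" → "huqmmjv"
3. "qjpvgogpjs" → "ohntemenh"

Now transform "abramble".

Looking at the pairs, the operation is to delete the last character, then shift every letter 2 places backward in the alphabet (wrapping around).
"abramble" → "abrambl" → "yzpykzj".

yzpykzj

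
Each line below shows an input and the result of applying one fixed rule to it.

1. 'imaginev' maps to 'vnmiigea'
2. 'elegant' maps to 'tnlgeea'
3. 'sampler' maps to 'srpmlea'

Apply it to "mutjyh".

The transformation: sort the characters into reverse alphabetical order.
Applying that to "mutjyh" gives "yutmjh".

yutmjh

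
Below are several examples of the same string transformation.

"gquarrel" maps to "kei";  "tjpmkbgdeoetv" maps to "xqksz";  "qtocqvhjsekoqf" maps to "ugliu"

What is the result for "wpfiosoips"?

amsw

Each output is the input with this applied: shift every letter 4 places forward in the alphabet (wrapping around), then keep one character in every 3, starting at position 1 (positions 1st, 4th, 7th, ...).
Applying that to "wpfiosoips" gives "amsw".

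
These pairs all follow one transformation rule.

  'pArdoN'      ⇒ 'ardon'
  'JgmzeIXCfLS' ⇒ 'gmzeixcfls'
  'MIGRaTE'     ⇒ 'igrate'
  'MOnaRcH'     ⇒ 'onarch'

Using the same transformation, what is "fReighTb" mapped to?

Each output is the input with this applied: delete the first character, then convert every letter to lowercase.
For "fReighTb", step one produces "ReighTb"; step two turns that into "reightb".

reightb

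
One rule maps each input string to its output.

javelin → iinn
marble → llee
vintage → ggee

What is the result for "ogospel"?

What's happening: double every character, then keep only the last 4 characters.
So "ogospel" becomes "eell".

eell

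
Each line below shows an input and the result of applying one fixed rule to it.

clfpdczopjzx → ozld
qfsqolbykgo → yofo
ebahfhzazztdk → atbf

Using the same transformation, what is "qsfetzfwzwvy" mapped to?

The pattern: keep one character in every 3, starting at position 2 (positions 2nd, 5th, 8th, ...), then swap the front and back halves of the string.
For "qsfetzfwzwvy", step one produces "stwv"; step two turns that into "wvst".

wvst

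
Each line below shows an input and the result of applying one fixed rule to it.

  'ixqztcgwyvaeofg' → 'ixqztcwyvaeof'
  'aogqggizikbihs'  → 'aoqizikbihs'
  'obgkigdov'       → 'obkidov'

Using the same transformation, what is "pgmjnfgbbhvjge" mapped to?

pmjnfbbhvje

The pattern: remove every "g".
Applying that to "pgmjnfgbbhvjge" gives "pmjnfbbhvje".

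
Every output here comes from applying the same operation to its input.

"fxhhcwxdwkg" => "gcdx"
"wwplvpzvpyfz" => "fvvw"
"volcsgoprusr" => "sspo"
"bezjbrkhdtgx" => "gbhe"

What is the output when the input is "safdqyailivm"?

What's happening: keep one character in every 3, starting at position 2 (positions 2nd, 5th, 8th, ...), then swap the first and last characters.
On "safdqyailivm": the first step gives "aqiv", and the second then gives "vqia".

vqia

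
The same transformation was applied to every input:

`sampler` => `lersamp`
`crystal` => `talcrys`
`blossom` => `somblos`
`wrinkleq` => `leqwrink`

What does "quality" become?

ityqual

Looking at the pairs, the operation is to move the last 3 characters to the front (rotate right by 3).
For "quality" the result is "ityqual".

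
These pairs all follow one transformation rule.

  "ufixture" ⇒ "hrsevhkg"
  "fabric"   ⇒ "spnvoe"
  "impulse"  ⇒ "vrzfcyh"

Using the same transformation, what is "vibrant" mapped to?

Each output is the input with this applied: take characters alternately from the front and the back (1st, last, 2nd, 2nd-last, ...), then shift every letter 13 places forward in the alphabet (wrapping around) — i.e. ROT13.
On "vibrant" that produces "igvaone".

igvaone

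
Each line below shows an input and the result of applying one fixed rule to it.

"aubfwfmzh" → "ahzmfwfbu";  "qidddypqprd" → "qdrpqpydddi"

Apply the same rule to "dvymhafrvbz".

What's happening: move the first character to the end, then reverse the string.
Applying both steps to "dvymhafrvbz": "vymhafrvbzd", then "dzbvrfahmyv".
(Check on "aubfwfmzh": → "ubfwfmzha" → "ahzmfwfbu" ✓)

dzbvrfahmyv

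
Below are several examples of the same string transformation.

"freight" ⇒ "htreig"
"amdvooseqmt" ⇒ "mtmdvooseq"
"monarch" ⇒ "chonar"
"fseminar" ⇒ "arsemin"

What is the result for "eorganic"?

icorgan

In each case the input is transformed by: delete the first character, then move the last 2 characters to the front (rotate right by 2).
For "eorganic", step one produces "organic"; step two turns that into "icorgan".
(Check on "amdvooseqmt": → "mdvooseqmt" → "mtmdvooseq" ✓)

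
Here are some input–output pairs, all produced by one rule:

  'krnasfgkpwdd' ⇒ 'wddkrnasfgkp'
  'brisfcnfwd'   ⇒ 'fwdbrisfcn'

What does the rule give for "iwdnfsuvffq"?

ffqiwdnfsuv

Each output is the input with this applied: move the last 3 characters to the front (rotate right by 3).
So "iwdnfsuvffq" becomes "ffqiwdnfsuv".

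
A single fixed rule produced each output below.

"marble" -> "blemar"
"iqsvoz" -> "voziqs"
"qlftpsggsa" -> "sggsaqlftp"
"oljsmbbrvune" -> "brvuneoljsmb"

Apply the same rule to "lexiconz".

The rule is to swap the front and back halves of the string.
For "lexiconz" the result is "conzlexi".

conzlexi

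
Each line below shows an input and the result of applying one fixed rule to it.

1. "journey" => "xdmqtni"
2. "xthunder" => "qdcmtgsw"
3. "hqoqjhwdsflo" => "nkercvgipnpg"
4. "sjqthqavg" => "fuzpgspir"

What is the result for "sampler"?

qdkolzr

What's happening: shift every letter 1 place backward in the alphabet (wrapping around), then reverse the string.
For "sampler" the result is "qdkolzr".
(Check on "sjqthqavg": → "ripsgpzuf" → "fuzpgspir" ✓)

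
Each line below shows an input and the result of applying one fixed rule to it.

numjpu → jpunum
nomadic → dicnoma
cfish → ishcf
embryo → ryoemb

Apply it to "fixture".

urefixt

Looking at the pairs, the operation is to move the last 3 characters to the front (rotate right by 3).
"fixture" → "urefixt".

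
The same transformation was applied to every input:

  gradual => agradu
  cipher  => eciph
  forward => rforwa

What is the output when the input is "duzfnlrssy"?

In each case the input is transformed by: delete the last character, then move the last character to the front.
Starting from "duzfnlrssy": after the first operation, "duzfnlrss"; after the second, "sduzfnlrs".

sduzfnlrs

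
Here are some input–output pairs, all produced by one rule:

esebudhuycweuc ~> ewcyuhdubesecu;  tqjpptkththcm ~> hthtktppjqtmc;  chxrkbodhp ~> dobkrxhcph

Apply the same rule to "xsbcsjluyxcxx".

Looking at the pairs, the operation is to move the last 2 characters to the front (rotate right by 2), then reverse the string.
Applying both steps to "xsbcsjluyxcxx": "xxxsbcsjluyxc", then "cxyuljscbsxxx".
(Check on "chxrkbodhp": → "hpchxrkbod" → "dobkrxhcph" ✓)

cxyuljscbsxxx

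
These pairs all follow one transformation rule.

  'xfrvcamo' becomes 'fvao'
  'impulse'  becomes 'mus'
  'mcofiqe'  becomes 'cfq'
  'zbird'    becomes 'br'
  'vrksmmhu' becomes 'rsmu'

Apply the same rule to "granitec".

rntc

The transformation: keep every other character starting from the second (positions 2nd, 4th, 6th, ...).
For "granitec" the result is "rntc".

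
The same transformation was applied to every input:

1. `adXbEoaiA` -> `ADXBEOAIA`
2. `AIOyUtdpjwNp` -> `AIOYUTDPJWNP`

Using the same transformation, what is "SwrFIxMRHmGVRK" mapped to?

SWRFIXMRHMGVRK

What's happening: convert every letter to uppercase.
For "SwrFIxMRHmGVRK" the result is "SWRFIXMRHMGVRK".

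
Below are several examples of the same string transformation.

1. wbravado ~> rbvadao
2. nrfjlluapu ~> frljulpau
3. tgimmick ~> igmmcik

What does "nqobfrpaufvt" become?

oqfbpruavft

The transformation: delete the first character, then swap each adjacent pair of characters (1↔2, 3↔4, ...).
"nqobfrpaufvt" → "qobfrpaufvt" → "oqfbpruavft".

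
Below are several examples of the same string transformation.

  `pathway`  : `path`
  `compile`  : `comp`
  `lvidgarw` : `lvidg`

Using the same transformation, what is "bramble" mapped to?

Looking at the pairs, the operation is to delete the last 3 characters.
So "bramble" becomes "bram".

bram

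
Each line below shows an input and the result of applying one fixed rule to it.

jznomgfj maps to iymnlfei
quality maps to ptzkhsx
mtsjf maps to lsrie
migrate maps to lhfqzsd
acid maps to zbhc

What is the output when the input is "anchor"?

zmbgnq

Rule — shift every letter 1 place backward in the alphabet (wrapping around).
Doing the same to "anchor": "zmbgnq".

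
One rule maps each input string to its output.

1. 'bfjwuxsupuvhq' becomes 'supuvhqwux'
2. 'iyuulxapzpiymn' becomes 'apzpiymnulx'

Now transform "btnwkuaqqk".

The rule is to delete the first 3 characters, then move the first 3 characters to the end (rotate left by 3).
"btnwkuaqqk" → "wkuaqqk" → "aqqkwku".

aqqkwku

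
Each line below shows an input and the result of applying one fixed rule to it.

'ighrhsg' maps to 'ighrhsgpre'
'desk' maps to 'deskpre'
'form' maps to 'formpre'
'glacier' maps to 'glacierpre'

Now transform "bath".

What's happening: append "pre".
Doing the same to "bath": "bathpre".

bathpre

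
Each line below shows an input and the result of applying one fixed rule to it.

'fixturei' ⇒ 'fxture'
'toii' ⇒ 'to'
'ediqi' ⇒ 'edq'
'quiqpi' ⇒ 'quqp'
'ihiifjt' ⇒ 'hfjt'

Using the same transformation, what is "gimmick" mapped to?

gmmck

The pattern: remove every "i".
"gimmick" → "gmmck".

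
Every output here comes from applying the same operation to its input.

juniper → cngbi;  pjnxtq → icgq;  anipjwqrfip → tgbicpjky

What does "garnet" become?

Rule — delete the last 2 characters, then shift every letter 7 places backward in the alphabet (wrapping around).
On "garnet": the first step gives "garn", and the second then gives "ztkg".
(Check on "anipjwqrfip": → "anipjwqrf" → "tgbicpjky" ✓)

ztkg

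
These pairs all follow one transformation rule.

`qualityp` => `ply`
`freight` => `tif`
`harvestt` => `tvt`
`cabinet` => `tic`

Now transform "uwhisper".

rie

Rule — swap the first and last characters, then keep one character in every 3, starting at position 1 (positions 1st, 4th, 7th, ...).
For "uwhisper", step one produces "rwhispeu"; step two turns that into "rie".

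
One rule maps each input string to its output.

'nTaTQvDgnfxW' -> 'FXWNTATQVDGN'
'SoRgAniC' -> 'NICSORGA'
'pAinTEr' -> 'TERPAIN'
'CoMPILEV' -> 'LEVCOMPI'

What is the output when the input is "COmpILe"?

The transformation: move the last 3 characters to the front (rotate right by 3), then convert every letter to uppercase.
"COmpILe" → "ILeCOmp" → "ILECOMP".

ILECOMP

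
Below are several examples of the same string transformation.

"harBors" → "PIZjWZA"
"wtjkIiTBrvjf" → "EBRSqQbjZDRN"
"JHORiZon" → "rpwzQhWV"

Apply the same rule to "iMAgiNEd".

The pattern: shift every letter 8 places forward in the alphabet (wrapping around), then flip the case of every letter.
On "iMAgiNEd" that produces "QuiOQvmL".

QuiOQvmL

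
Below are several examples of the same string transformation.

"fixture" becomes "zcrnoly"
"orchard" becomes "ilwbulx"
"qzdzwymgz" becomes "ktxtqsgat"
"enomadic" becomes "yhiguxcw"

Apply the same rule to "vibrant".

What's happening: shift every letter 6 places backward in the alphabet (wrapping around).
Applying that to "vibrant" gives "pcvluhn".

pcvluhn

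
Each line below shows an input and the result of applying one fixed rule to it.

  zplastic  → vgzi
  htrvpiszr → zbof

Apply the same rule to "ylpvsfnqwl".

rblwr

What's happening: keep every other character starting from the second (positions 2nd, 4th, 6th, ...), then shift every letter 6 places forward in the alphabet (wrapping around).
"ylpvsfnqwl" → "lvfql" → "rblwr".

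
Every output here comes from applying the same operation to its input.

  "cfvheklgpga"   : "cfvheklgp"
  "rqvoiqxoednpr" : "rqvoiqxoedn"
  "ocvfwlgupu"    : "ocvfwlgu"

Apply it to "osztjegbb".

The pattern: delete the last 2 characters.
For "osztjegbb" the result is "osztjeg".

osztjeg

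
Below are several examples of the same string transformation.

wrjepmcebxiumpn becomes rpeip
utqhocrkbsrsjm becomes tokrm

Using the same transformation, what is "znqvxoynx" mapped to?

What's happening: keep one character in every 3, starting at position 2 (positions 2nd, 5th, 8th, ...).
For "znqvxoynx" the result is "nxn".

nxn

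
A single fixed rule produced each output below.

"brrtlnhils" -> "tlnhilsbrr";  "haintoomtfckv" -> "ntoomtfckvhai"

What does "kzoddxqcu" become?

ddxqcukzo

The transformation: move the first 3 characters to the end (rotate left by 3).
So "kzoddxqcu" becomes "ddxqcukzo".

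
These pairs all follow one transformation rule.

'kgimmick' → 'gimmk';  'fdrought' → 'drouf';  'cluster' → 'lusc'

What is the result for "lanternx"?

Rule — delete the last 3 characters, then move the first character to the end.
Starting from "lanternx": after the first operation, "lante"; after the second, "antel".

antel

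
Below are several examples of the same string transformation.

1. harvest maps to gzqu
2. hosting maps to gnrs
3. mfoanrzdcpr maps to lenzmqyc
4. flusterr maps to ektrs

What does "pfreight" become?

oeqdh

The transformation: delete the last 3 characters, then shift every letter 1 place backward in the alphabet (wrapping around).
Starting from "pfreight": after the first operation, "pfrei"; after the second, "oeqdh".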